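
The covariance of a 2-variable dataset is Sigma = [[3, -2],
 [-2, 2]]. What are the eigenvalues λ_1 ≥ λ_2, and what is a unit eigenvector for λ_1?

Step 1 — characteristic polynomial of 2×2 Sigma:
  det(Sigma - λI) = λ² - trace · λ + det = 0.
  trace = 3 + 2 = 5, det = 3·2 - (-2)² = 2.
Step 2 — discriminant:
  Δ = trace² - 4·det = 25 - 8 = 17.
Step 3 — eigenvalues:
  λ = (trace ± √Δ)/2 = (5 ± 4.1231)/2,
  λ_1 = 4.5616,  λ_2 = 0.4384.

Step 4 — unit eigenvector for λ_1: solve (Sigma - λ_1 I)v = 0. First row:
  (3 - 4.5616)·v_x + (-2)·v_y = 0, i.e. (-1.5616)·v_x + (-2)·v_y = 0,
  so v ∝ (b, λ_1 - a) = (-2, 1.5616); multiply by -1 so the first entry is positive: u = (2, -1.5616).
  ||u|| = √((2)² + (-1.5616)²) = √(6.4384) ≈ 2.5374,
  v_1 = u/||u|| ≈ (0.7882, -0.6154) (||v_1|| = 1).

λ_1 = 4.5616,  λ_2 = 0.4384;  v_1 ≈ (0.7882, -0.6154)


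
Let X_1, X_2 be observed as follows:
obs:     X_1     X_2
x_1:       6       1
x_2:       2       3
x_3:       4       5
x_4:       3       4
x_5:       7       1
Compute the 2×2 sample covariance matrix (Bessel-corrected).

Step 1 — column means:
  mean(X_1) = (6 + 2 + 4 + 3 + 7) / 5 = 22/5 = 4.4
  mean(X_2) = (1 + 3 + 5 + 4 + 1) / 5 = 14/5 = 2.8

Step 2 — sample covariance S[i,j] = (1/(n-1)) · Σ_k (x_{k,i} - mean_i) · (x_{k,j} - mean_j), with n-1 = 4.
  S[X_1,X_1] = ((1.6)·(1.6) + (-2.4)·(-2.4) + (-0.4)·(-0.4) + (-1.4)·(-1.4) + (2.6)·(2.6)) / 4 = 17.2/4 = 4.3
  S[X_1,X_2] = ((1.6)·(-1.8) + (-2.4)·(0.2) + (-0.4)·(2.2) + (-1.4)·(1.2) + (2.6)·(-1.8)) / 4 = -10.6/4 = -2.65
  S[X_2,X_2] = ((-1.8)·(-1.8) + (0.2)·(0.2) + (2.2)·(2.2) + (1.2)·(1.2) + (-1.8)·(-1.8)) / 4 = 12.8/4 = 3.2

S is symmetric (S[j,i] = S[i,j]). Assembling:

S = [[4.3, -2.65],
 [-2.65, 3.2]]


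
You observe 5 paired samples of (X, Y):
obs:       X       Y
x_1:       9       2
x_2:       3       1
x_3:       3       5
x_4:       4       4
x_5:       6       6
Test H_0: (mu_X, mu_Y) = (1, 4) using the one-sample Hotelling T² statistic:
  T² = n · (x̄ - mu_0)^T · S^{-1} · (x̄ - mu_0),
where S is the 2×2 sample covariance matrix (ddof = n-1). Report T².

Step 1 — sample mean vector:
  mean(X) = (9 + 3 + 3 + 4 + 6) / 5 = 25/5 = 5
  mean(Y) = (2 + 1 + 5 + 4 + 6) / 5 = 18/5 = 3.6
  x̄ = (5, 3.6),  deviation x̄ - mu_0 = (5, 3.6) - (1, 4) = (4, -0.4).

Step 2 — sample covariance matrix, S[i,j] = (1/(n-1)) · Σ_k (x_{k,i} - mean_i) · (x_{k,j} - mean_j), divisor n-1 = 4:
  S[X,X] = ((4)·(4) + (-2)·(-2) + (-2)·(-2) + (-1)·(-1) + (1)·(1)) / 4 = 26/4 = 6.5
  S[X,Y] = ((4)·(-1.6) + (-2)·(-2.6) + (-2)·(1.4) + (-1)·(0.4) + (1)·(2.4)) / 4 = -2/4 = -0.5
  S[Y,Y] = ((-1.6)·(-1.6) + (-2.6)·(-2.6) + (1.4)·(1.4) + (0.4)·(0.4) + (2.4)·(2.4)) / 4 = 17.2/4 = 4.3
  S = [[6.5, -0.5],
 [-0.5, 4.3]].

Step 3 — invert S. det(S) = 6.5·4.3 - (-0.5)² = 27.7.
  S^{-1} = (1/det) · [[d, -b], [-b, a]] = [[0.1552, 0.0181],
 [0.0181, 0.2347]].

Step 4 — quadratic form (x̄ - mu_0)^T · S^{-1} · (x̄ - mu_0):
  S^{-1} · (x̄ - mu_0) = (0.6137, -0.0217),
  (x̄ - mu_0)^T · [...] = (4)·(0.6137) + (-0.4)·(-0.0217) = 2.4635.

Step 5 — scale by n: T² = 5 · 2.4635 = 12.3177.

T² ≈ 12.3177


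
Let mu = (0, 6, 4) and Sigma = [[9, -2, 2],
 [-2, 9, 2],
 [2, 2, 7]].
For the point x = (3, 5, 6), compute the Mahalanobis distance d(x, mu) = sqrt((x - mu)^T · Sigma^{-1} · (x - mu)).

Step 1 — centre the observation: (x - mu) = (3, -1, 2).

Step 2 — invert Sigma (cofactor / det for 3×3, or solve directly):
  Sigma^{-1} = [[0.1308, 0.0399, -0.0488],
 [0.0399, 0.1308, -0.0488],
 [-0.0488, -0.0488, 0.1707]].

Step 3 — form the quadratic (x - mu)^T · Sigma^{-1} · (x - mu):
  Sigma^{-1} · (x - mu) = (0.255, -0.1086, 0.2439).
  (x - mu)^T · [Sigma^{-1} · (x - mu)] = (3)·(0.255) + (-1)·(-0.1086) + (2)·(0.2439) = 1.3614.

Step 4 — take square root: d = √(1.3614) ≈ 1.1668.

d(x, mu) = √(1.3614) ≈ 1.1668


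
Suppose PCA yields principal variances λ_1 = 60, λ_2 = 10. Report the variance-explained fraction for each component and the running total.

Step 1 — total variance = trace(Sigma) = Σ λ_i = 60 + 10 = 70.

Step 2 — fraction explained by component i = λ_i / Σ λ:
  PC1: 60/70 = 0.8571
  PC2: 10/70 = 0.1429

Step 3 — cumulative fraction after k components = (λ_1 + ... + λ_k) / Σ λ:
  k = 1: 60/70 = 0.8571
  k = 2: (60 + 10)/70 = 70/70 = 1

Summary (fraction, with percent):

explained: PC1 0.8571 (85.71%), PC2 0.1429 (14.29%);  cumulative: 0.8571, 1


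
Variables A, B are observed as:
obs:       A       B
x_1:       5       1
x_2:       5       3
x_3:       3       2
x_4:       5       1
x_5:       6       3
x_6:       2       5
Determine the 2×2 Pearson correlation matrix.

Step 1 — column means:
  mean(A) = (5 + 5 + 3 + 5 + 6 + 2) / 6 = 26/6 = 4.3333
  mean(B) = (1 + 3 + 2 + 1 + 3 + 5) / 6 = 15/6 = 2.5

Step 2 — sample variances and covariances s[i,j] = (1/(n-1)) · Σ_k (x_{k,i} - mean_i) · (x_{k,j} - mean_j), with n-1 = 5:
  s[A,A] = ((0.6667)·(0.6667) + (0.6667)·(0.6667) + (-1.3333)·(-1.3333) + (0.6667)·(0.6667) + (1.6667)·(1.6667) + (-2.3333)·(-2.3333)) / 5 = 11.3333/5 = 2.2667
  s[A,B] = ((0.6667)·(-1.5) + (0.6667)·(0.5) + (-1.3333)·(-0.5) + (0.6667)·(-1.5) + (1.6667)·(0.5) + (-2.3333)·(2.5)) / 5 = -6/5 = -1.2
  s[B,B] = ((-1.5)·(-1.5) + (0.5)·(0.5) + (-0.5)·(-0.5) + (-1.5)·(-1.5) + (0.5)·(0.5) + (2.5)·(2.5)) / 5 = 11.5/5 = 2.3
  Sample standard deviations s_i = √(s[i,i]):
  s(A) = √(2.2667) = 1.5055
  s(B) = √(2.3) = 1.5166

Step 3 — r_{ij} = s_{ij} / (s_i · s_j):
  r[A,A] = 1 (diagonal).
  r[A,B] = -1.2 / (1.5055 · 1.5166) = -1.2 / 2.2833 = -0.5256
  r[B,B] = 1 (diagonal).

R is symmetric with unit diagonal. Assembling:

R = [[1, -0.5256],
 [-0.5256, 1]]


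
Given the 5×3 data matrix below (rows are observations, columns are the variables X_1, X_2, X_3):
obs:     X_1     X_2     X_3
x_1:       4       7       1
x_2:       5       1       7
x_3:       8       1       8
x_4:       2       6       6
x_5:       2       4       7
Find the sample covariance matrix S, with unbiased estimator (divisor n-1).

Step 1 — column means:
  mean(X_1) = (4 + 5 + 8 + 2 + 2) / 5 = 21/5 = 4.2
  mean(X_2) = (7 + 1 + 1 + 6 + 4) / 5 = 19/5 = 3.8
  mean(X_3) = (1 + 7 + 8 + 6 + 7) / 5 = 29/5 = 5.8

Step 2 — sample covariance S[i,j] = (1/(n-1)) · Σ_k (x_{k,i} - mean_i) · (x_{k,j} - mean_j), with n-1 = 4.
  S[X_1,X_1] = ((-0.2)·(-0.2) + (0.8)·(0.8) + (3.8)·(3.8) + (-2.2)·(-2.2) + (-2.2)·(-2.2)) / 4 = 24.8/4 = 6.2
  S[X_1,X_2] = ((-0.2)·(3.2) + (0.8)·(-2.8) + (3.8)·(-2.8) + (-2.2)·(2.2) + (-2.2)·(0.2)) / 4 = -18.8/4 = -4.7
  S[X_1,X_3] = ((-0.2)·(-4.8) + (0.8)·(1.2) + (3.8)·(2.2) + (-2.2)·(0.2) + (-2.2)·(1.2)) / 4 = 7.2/4 = 1.8
  S[X_2,X_2] = ((3.2)·(3.2) + (-2.8)·(-2.8) + (-2.8)·(-2.8) + (2.2)·(2.2) + (0.2)·(0.2)) / 4 = 30.8/4 = 7.7
  S[X_2,X_3] = ((3.2)·(-4.8) + (-2.8)·(1.2) + (-2.8)·(2.2) + (2.2)·(0.2) + (0.2)·(1.2)) / 4 = -24.2/4 = -6.05
  S[X_3,X_3] = ((-4.8)·(-4.8) + (1.2)·(1.2) + (2.2)·(2.2) + (0.2)·(0.2) + (1.2)·(1.2)) / 4 = 30.8/4 = 7.7

S is symmetric (S[j,i] = S[i,j]). Assembling:

S = [[6.2, -4.7, 1.8],
 [-4.7, 7.7, -6.05],
 [1.8, -6.05, 7.7]]


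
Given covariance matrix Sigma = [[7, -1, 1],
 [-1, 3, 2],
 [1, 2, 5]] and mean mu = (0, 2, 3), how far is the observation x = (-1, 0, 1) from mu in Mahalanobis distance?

Step 1 — centre the observation: (x - mu) = (-1, -2, -2).

Step 2 — invert Sigma (cofactor / det for 3×3, or solve directly):
  Sigma^{-1} = [[0.1692, 0.1077, -0.0769],
 [0.1077, 0.5231, -0.2308],
 [-0.0769, -0.2308, 0.3077]].

Step 3 — form the quadratic (x - mu)^T · Sigma^{-1} · (x - mu):
  Sigma^{-1} · (x - mu) = (-0.2308, -0.6923, -0.0769).
  (x - mu)^T · [Sigma^{-1} · (x - mu)] = (-1)·(-0.2308) + (-2)·(-0.6923) + (-2)·(-0.0769) = 1.7692.

Step 4 — take square root: d = √(1.7692) ≈ 1.3301.

d(x, mu) = √(1.7692) ≈ 1.3301


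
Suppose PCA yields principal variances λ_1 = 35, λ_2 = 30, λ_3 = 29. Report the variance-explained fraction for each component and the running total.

Step 1 — total variance = trace(Sigma) = Σ λ_i = 35 + 30 + 29 = 94.

Step 2 — fraction explained by component i = λ_i / Σ λ:
  PC1: 35/94 = 0.3723
  PC2: 30/94 = 0.3191
  PC3: 29/94 = 0.3085

Step 3 — cumulative fraction after k components = (λ_1 + ... + λ_k) / Σ λ:
  k = 1: 35/94 = 0.3723
  k = 2: (35 + 30)/94 = 65/94 = 0.6915
  k = 3: (35 + 30 + 29)/94 = 94/94 = 1

Summary (fraction, with percent):

explained: PC1 0.3723 (37.23%), PC2 0.3191 (31.91%), PC3 0.3085 (30.85%);  cumulative: 0.3723, 0.6915, 1


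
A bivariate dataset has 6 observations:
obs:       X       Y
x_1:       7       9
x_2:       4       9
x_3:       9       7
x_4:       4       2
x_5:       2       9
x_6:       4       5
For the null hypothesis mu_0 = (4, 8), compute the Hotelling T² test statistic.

Step 1 — sample mean vector:
  mean(X) = (7 + 4 + 9 + 4 + 2 + 4) / 6 = 30/6 = 5
  mean(Y) = (9 + 9 + 7 + 2 + 9 + 5) / 6 = 41/6 = 6.8333
  x̄ = (5, 6.8333),  deviation x̄ - mu_0 = (5, 6.8333) - (4, 8) = (1, -1.1667).

Step 2 — sample covariance matrix, S[i,j] = (1/(n-1)) · Σ_k (x_{k,i} - mean_i) · (x_{k,j} - mean_j), divisor n-1 = 5:
  S[X,X] = ((2)·(2) + (-1)·(-1) + (4)·(4) + (-1)·(-1) + (-3)·(-3) + (-1)·(-1)) / 5 = 32/5 = 6.4
  S[X,Y] = ((2)·(2.1667) + (-1)·(2.1667) + (4)·(0.1667) + (-1)·(-4.8333) + (-3)·(2.1667) + (-1)·(-1.8333)) / 5 = 3/5 = 0.6
  S[Y,Y] = ((2.1667)·(2.1667) + (2.1667)·(2.1667) + (0.1667)·(0.1667) + (-4.8333)·(-4.8333) + (2.1667)·(2.1667) + (-1.8333)·(-1.8333)) / 5 = 40.8333/5 = 8.1667
  S = [[6.4, 0.6],
 [0.6, 8.1667]].

Step 3 — invert S. det(S) = 6.4·8.1667 - (0.6)² = 51.9067.
  S^{-1} = (1/det) · [[d, -b], [-b, a]] = [[0.1573, -0.0116],
 [-0.0116, 0.1233]].

Step 4 — quadratic form (x̄ - mu_0)^T · S^{-1} · (x̄ - mu_0):
  S^{-1} · (x̄ - mu_0) = (0.1708, -0.1554),
  (x̄ - mu_0)^T · [...] = (1)·(0.1708) + (-1.1667)·(-0.1554) = 0.3521.

Step 5 — scale by n: T² = 6 · 0.3521 = 2.1128.

T² ≈ 2.1128


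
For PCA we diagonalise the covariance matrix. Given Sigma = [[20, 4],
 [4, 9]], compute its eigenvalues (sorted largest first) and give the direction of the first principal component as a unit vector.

Step 1 — characteristic polynomial of 2×2 Sigma:
  det(Sigma - λI) = λ² - trace · λ + det = 0.
  trace = 20 + 9 = 29, det = 20·9 - (4)² = 164.
Step 2 — discriminant:
  Δ = trace² - 4·det = 841 - 656 = 185.
Step 3 — eigenvalues:
  λ = (trace ± √Δ)/2 = (29 ± 13.6015)/2,
  λ_1 = 21.3007,  λ_2 = 7.6993.

Step 4 — unit eigenvector for λ_1: solve (Sigma - λ_1 I)v = 0. First row:
  (20 - 21.3007)·v_x + (4)·v_y = 0, i.e. (-1.3007)·v_x + (4)·v_y = 0,
  so v ∝ (b, λ_1 - a) = (4, 1.3007) = u.
  ||u|| = √((4)² + (1.3007)²) = √(17.6919) ≈ 4.2062,
  v_1 = u/||u|| ≈ (0.951, 0.3092) (||v_1|| = 1).

λ_1 = 21.3007,  λ_2 = 7.6993;  v_1 ≈ (0.951, 0.3092)


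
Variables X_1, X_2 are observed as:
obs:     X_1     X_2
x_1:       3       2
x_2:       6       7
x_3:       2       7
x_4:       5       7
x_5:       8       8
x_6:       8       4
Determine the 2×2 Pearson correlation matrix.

Step 1 — column means:
  mean(X_1) = (3 + 6 + 2 + 5 + 8 + 8) / 6 = 32/6 = 5.3333
  mean(X_2) = (2 + 7 + 7 + 7 + 8 + 4) / 6 = 35/6 = 5.8333

Step 2 — sample variances and covariances s[i,j] = (1/(n-1)) · Σ_k (x_{k,i} - mean_i) · (x_{k,j} - mean_j), with n-1 = 5:
  s[X_1,X_1] = ((-2.3333)·(-2.3333) + (0.6667)·(0.6667) + (-3.3333)·(-3.3333) + (-0.3333)·(-0.3333) + (2.6667)·(2.6667) + (2.6667)·(2.6667)) / 5 = 31.3333/5 = 6.2667
  s[X_1,X_2] = ((-2.3333)·(-3.8333) + (0.6667)·(1.1667) + (-3.3333)·(1.1667) + (-0.3333)·(1.1667) + (2.6667)·(2.1667) + (2.6667)·(-1.8333)) / 5 = 6.3333/5 = 1.2667
  s[X_2,X_2] = ((-3.8333)·(-3.8333) + (1.1667)·(1.1667) + (1.1667)·(1.1667) + (1.1667)·(1.1667) + (2.1667)·(2.1667) + (-1.8333)·(-1.8333)) / 5 = 26.8333/5 = 5.3667
  Sample standard deviations s_i = √(s[i,i]):
  s(X_1) = √(6.2667) = 2.5033
  s(X_2) = √(5.3667) = 2.3166

Step 3 — r_{ij} = s_{ij} / (s_i · s_j):
  r[X_1,X_1] = 1 (diagonal).
  r[X_1,X_2] = 1.2667 / (2.5033 · 2.3166) = 1.2667 / 5.7992 = 0.2184
  r[X_2,X_2] = 1 (diagonal).

R is symmetric with unit diagonal. Assembling:

R = [[1, 0.2184],
 [0.2184, 1]]


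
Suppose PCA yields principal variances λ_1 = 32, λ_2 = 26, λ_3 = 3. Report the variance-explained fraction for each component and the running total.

Step 1 — total variance = trace(Sigma) = Σ λ_i = 32 + 26 + 3 = 61.

Step 2 — fraction explained by component i = λ_i / Σ λ:
  PC1: 32/61 = 0.5246
  PC2: 26/61 = 0.4262
  PC3: 3/61 = 0.0492

Step 3 — cumulative fraction after k components = (λ_1 + ... + λ_k) / Σ λ:
  k = 1: 32/61 = 0.5246
  k = 2: (32 + 26)/61 = 58/61 = 0.9508
  k = 3: (32 + 26 + 3)/61 = 61/61 = 1

Summary (fraction, with percent):

explained: PC1 0.5246 (52.46%), PC2 0.4262 (42.62%), PC3 0.0492 (4.92%);  cumulative: 0.5246, 0.9508, 1


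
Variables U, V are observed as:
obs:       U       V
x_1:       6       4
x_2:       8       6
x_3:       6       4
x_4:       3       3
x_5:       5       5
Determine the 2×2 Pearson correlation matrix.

Step 1 — column means:
  mean(U) = (6 + 8 + 6 + 3 + 5) / 5 = 28/5 = 5.6
  mean(V) = (4 + 6 + 4 + 3 + 5) / 5 = 22/5 = 4.4

Step 2 — sample variances and covariances s[i,j] = (1/(n-1)) · Σ_k (x_{k,i} - mean_i) · (x_{k,j} - mean_j), with n-1 = 4:
  s[U,U] = ((0.4)·(0.4) + (2.4)·(2.4) + (0.4)·(0.4) + (-2.6)·(-2.6) + (-0.6)·(-0.6)) / 4 = 13.2/4 = 3.3
  s[U,V] = ((0.4)·(-0.4) + (2.4)·(1.6) + (0.4)·(-0.4) + (-2.6)·(-1.4) + (-0.6)·(0.6)) / 4 = 6.8/4 = 1.7
  s[V,V] = ((-0.4)·(-0.4) + (1.6)·(1.6) + (-0.4)·(-0.4) + (-1.4)·(-1.4) + (0.6)·(0.6)) / 4 = 5.2/4 = 1.3
  Sample standard deviations s_i = √(s[i,i]):
  s(U) = √(3.3) = 1.8166
  s(V) = √(1.3) = 1.1402

Step 3 — r_{ij} = s_{ij} / (s_i · s_j):
  r[U,U] = 1 (diagonal).
  r[U,V] = 1.7 / (1.8166 · 1.1402) = 1.7 / 2.0712 = 0.8208
  r[V,V] = 1 (diagonal).

R is symmetric with unit diagonal. Assembling:

R = [[1, 0.8208],
 [0.8208, 1]]


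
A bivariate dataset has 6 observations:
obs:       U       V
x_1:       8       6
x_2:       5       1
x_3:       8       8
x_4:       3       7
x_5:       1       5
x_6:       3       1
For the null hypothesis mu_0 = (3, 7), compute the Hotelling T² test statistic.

Step 1 — sample mean vector:
  mean(U) = (8 + 5 + 8 + 3 + 1 + 3) / 6 = 28/6 = 4.6667
  mean(V) = (6 + 1 + 8 + 7 + 5 + 1) / 6 = 28/6 = 4.6667
  x̄ = (4.6667, 4.6667),  deviation x̄ - mu_0 = (4.6667, 4.6667) - (3, 7) = (1.6667, -2.3333).

Step 2 — sample covariance matrix, S[i,j] = (1/(n-1)) · Σ_k (x_{k,i} - mean_i) · (x_{k,j} - mean_j), divisor n-1 = 5:
  S[U,U] = ((3.3333)·(3.3333) + (0.3333)·(0.3333) + (3.3333)·(3.3333) + (-1.6667)·(-1.6667) + (-3.6667)·(-3.6667) + (-1.6667)·(-1.6667)) / 5 = 41.3333/5 = 8.2667
  S[U,V] = ((3.3333)·(1.3333) + (0.3333)·(-3.6667) + (3.3333)·(3.3333) + (-1.6667)·(2.3333) + (-3.6667)·(0.3333) + (-1.6667)·(-3.6667)) / 5 = 15.3333/5 = 3.0667
  S[V,V] = ((1.3333)·(1.3333) + (-3.6667)·(-3.6667) + (3.3333)·(3.3333) + (2.3333)·(2.3333) + (0.3333)·(0.3333) + (-3.6667)·(-3.6667)) / 5 = 45.3333/5 = 9.0667
  S = [[8.2667, 3.0667],
 [3.0667, 9.0667]].

Step 3 — invert S. det(S) = 8.2667·9.0667 - (3.0667)² = 65.5467.
  S^{-1} = (1/det) · [[d, -b], [-b, a]] = [[0.1383, -0.0468],
 [-0.0468, 0.1261]].

Step 4 — quadratic form (x̄ - mu_0)^T · S^{-1} · (x̄ - mu_0):
  S^{-1} · (x̄ - mu_0) = (0.3397, -0.3723),
  (x̄ - mu_0)^T · [...] = (1.6667)·(0.3397) + (-2.3333)·(-0.3723) = 1.4348.

Step 5 — scale by n: T² = 6 · 1.4348 = 8.6086.

T² ≈ 8.6086


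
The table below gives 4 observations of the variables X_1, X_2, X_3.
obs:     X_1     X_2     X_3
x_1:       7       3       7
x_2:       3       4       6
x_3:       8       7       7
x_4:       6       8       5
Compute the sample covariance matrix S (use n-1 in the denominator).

Step 1 — column means:
  mean(X_1) = (7 + 3 + 8 + 6) / 4 = 24/4 = 6
  mean(X_2) = (3 + 4 + 7 + 8) / 4 = 22/4 = 5.5
  mean(X_3) = (7 + 6 + 7 + 5) / 4 = 25/4 = 6.25

Step 2 — sample covariance S[i,j] = (1/(n-1)) · Σ_k (x_{k,i} - mean_i) · (x_{k,j} - mean_j), with n-1 = 3.
  S[X_1,X_1] = ((1)·(1) + (-3)·(-3) + (2)·(2) + (0)·(0)) / 3 = 14/3 = 4.6667
  S[X_1,X_2] = ((1)·(-2.5) + (-3)·(-1.5) + (2)·(1.5) + (0)·(2.5)) / 3 = 5/3 = 1.6667
  S[X_1,X_3] = ((1)·(0.75) + (-3)·(-0.25) + (2)·(0.75) + (0)·(-1.25)) / 3 = 3/3 = 1
  S[X_2,X_2] = ((-2.5)·(-2.5) + (-1.5)·(-1.5) + (1.5)·(1.5) + (2.5)·(2.5)) / 3 = 17/3 = 5.6667
  S[X_2,X_3] = ((-2.5)·(0.75) + (-1.5)·(-0.25) + (1.5)·(0.75) + (2.5)·(-1.25)) / 3 = -3.5/3 = -1.1667
  S[X_3,X_3] = ((0.75)·(0.75) + (-0.25)·(-0.25) + (0.75)·(0.75) + (-1.25)·(-1.25)) / 3 = 2.75/3 = 0.9167

S is symmetric (S[j,i] = S[i,j]). Assembling:

S = [[4.6667, 1.6667, 1],
 [1.6667, 5.6667, -1.1667],
 [1, -1.1667, 0.9167]]


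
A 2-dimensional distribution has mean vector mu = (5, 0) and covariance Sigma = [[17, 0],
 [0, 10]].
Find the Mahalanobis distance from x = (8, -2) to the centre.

Step 1 — centre the observation: (x - mu) = (3, -2).

Step 2 — invert Sigma. det(Sigma) = 17·10 - (0)² = 170.
  Sigma^{-1} = (1/det) · [[d, -b], [-b, a]] = [[0.0588, 0],
 [0, 0.1]].

Step 3 — form the quadratic (x - mu)^T · Sigma^{-1} · (x - mu):
  Sigma^{-1} · (x - mu) = (0.1765, -0.2).
  (x - mu)^T · [Sigma^{-1} · (x - mu)] = (3)·(0.1765) + (-2)·(-0.2) = 0.9294.

Step 4 — take square root: d = √(0.9294) ≈ 0.9641.

d(x, mu) = √(0.9294) ≈ 0.9641


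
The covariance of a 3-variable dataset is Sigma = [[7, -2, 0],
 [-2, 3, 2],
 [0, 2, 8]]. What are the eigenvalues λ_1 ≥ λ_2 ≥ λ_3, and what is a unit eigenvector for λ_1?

Step 1 — characteristic polynomial p(λ) = det(λI - Sigma) = λ³ - tr·λ² + c_1·λ - det, where tr = trace, c_1 = sum of the principal 2×2 minors, det = det(Sigma):
  tr = 7 + 3 + 8 = 18,
  c_1 = (7·3 - (-2)²) + (7·8 - (0)²) + (3·8 - (2)²) = 17 + 56 + 20 = 93,
  det = 7·(3·8 - (2)²) - (-2)·((-2)·8 - (2)·(0)) + (0)·((-2)·(2) - 3·(0)) = 7·(20) - (-2)·(-16) + (0)·(-4) = 108.
  So p(λ) = λ³ - 18λ² + 93λ - 108.
Step 2 — look for an integer root (rational root theorem: any rational root is an integer divisor of 108). Testing λ = 9:
  p(9) = 729 - 1458 + 837 - 108 = 0  ✓
  Dividing out (λ - 9): p(λ) = (λ - 9)(λ² - 9λ + 12).
Step 3 — remaining eigenvalues from the quadratic λ² - 9λ + 12 = 0:
  Δ = 9² - 4·12 = 81 - 48 = 33,  λ = (9 ± √33)/2 = (9 ± 5.7446)/2 ≈ 7.3723 or 1.6277.
  Sorted: λ_1 = 9,  λ_2 = 7.3723,  λ_3 = 1.6277  (check: sum = 18 = tr ✓).

Step 4 — unit eigenvector for λ_1 = 9: v spans the null space of (Sigma - λ_1 I), whose rows are
  r_1 = (-2, -2, 0),  r_2 = (-2, -6, 2),  r_3 = (0, 2, -1).
  v is orthogonal to every row, so take v ∝ r_1 × r_2 = ((-2)·(2) - (0)·(-6), (0)·(-2) - (-2)·(2), (-2)·(-6) - (-2)·(-2)) = (-4, 4, 8).
  Rescale (divide by 4; multiply by -1 so the first nonzero entry is positive): u = (1, -1, -2).
  ||u|| = √((1)² + (-1)² + (-2)²) = √(6) ≈ 2.4495,  v_1 = u/||u|| ≈ (0.4082, -0.4082, -0.8165) (||v_1|| = 1).

λ_1 = 9,  λ_2 = 7.3723,  λ_3 = 1.6277;  v_1 ≈ (0.4082, -0.4082, -0.8165)


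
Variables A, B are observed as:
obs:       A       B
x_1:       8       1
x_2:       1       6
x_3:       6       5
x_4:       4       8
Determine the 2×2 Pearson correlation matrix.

Step 1 — column means:
  mean(A) = (8 + 1 + 6 + 4) / 4 = 19/4 = 4.75
  mean(B) = (1 + 6 + 5 + 8) / 4 = 20/4 = 5

Step 2 — sample variances and covariances s[i,j] = (1/(n-1)) · Σ_k (x_{k,i} - mean_i) · (x_{k,j} - mean_j), with n-1 = 3:
  s[A,A] = ((3.25)·(3.25) + (-3.75)·(-3.75) + (1.25)·(1.25) + (-0.75)·(-0.75)) / 3 = 26.75/3 = 8.9167
  s[A,B] = ((3.25)·(-4) + (-3.75)·(1) + (1.25)·(0) + (-0.75)·(3)) / 3 = -19/3 = -6.3333
  s[B,B] = ((-4)·(-4) + (1)·(1) + (0)·(0) + (3)·(3)) / 3 = 26/3 = 8.6667
  Sample standard deviations s_i = √(s[i,i]):
  s(A) = √(8.9167) = 2.9861
  s(B) = √(8.6667) = 2.9439

Step 3 — r_{ij} = s_{ij} / (s_i · s_j):
  r[A,A] = 1 (diagonal).
  r[A,B] = -6.3333 / (2.9861 · 2.9439) = -6.3333 / 8.7908 = -0.7205
  r[B,B] = 1 (diagonal).

R is symmetric with unit diagonal. Assembling:

R = [[1, -0.7205],
 [-0.7205, 1]]


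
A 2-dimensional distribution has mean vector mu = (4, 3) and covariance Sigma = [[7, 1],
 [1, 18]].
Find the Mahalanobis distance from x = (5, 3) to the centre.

Step 1 — centre the observation: (x - mu) = (1, 0).

Step 2 — invert Sigma. det(Sigma) = 7·18 - (1)² = 125.
  Sigma^{-1} = (1/det) · [[d, -b], [-b, a]] = [[0.144, -0.008],
 [-0.008, 0.056]].

Step 3 — form the quadratic (x - mu)^T · Sigma^{-1} · (x - mu):
  Sigma^{-1} · (x - mu) = (0.144, -0.008).
  (x - mu)^T · [Sigma^{-1} · (x - mu)] = (1)·(0.144) + (0)·(-0.008) = 0.144.

Step 4 — take square root: d = √(0.144) ≈ 0.3795.

d(x, mu) = √(0.144) ≈ 0.3795


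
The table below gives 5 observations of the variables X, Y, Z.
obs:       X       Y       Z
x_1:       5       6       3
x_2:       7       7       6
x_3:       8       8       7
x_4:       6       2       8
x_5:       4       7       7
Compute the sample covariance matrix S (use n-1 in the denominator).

Step 1 — column means:
  mean(X) = (5 + 7 + 8 + 6 + 4) / 5 = 30/5 = 6
  mean(Y) = (6 + 7 + 8 + 2 + 7) / 5 = 30/5 = 6
  mean(Z) = (3 + 6 + 7 + 8 + 7) / 5 = 31/5 = 6.2

Step 2 — sample covariance S[i,j] = (1/(n-1)) · Σ_k (x_{k,i} - mean_i) · (x_{k,j} - mean_j), with n-1 = 4.
  S[X,X] = ((-1)·(-1) + (1)·(1) + (2)·(2) + (0)·(0) + (-2)·(-2)) / 4 = 10/4 = 2.5
  S[X,Y] = ((-1)·(0) + (1)·(1) + (2)·(2) + (0)·(-4) + (-2)·(1)) / 4 = 3/4 = 0.75
  S[X,Z] = ((-1)·(-3.2) + (1)·(-0.2) + (2)·(0.8) + (0)·(1.8) + (-2)·(0.8)) / 4 = 3/4 = 0.75
  S[Y,Y] = ((0)·(0) + (1)·(1) + (2)·(2) + (-4)·(-4) + (1)·(1)) / 4 = 22/4 = 5.5
  S[Y,Z] = ((0)·(-3.2) + (1)·(-0.2) + (2)·(0.8) + (-4)·(1.8) + (1)·(0.8)) / 4 = -5/4 = -1.25
  S[Z,Z] = ((-3.2)·(-3.2) + (-0.2)·(-0.2) + (0.8)·(0.8) + (1.8)·(1.8) + (0.8)·(0.8)) / 4 = 14.8/4 = 3.7

S is symmetric (S[j,i] = S[i,j]). Assembling:

S = [[2.5, 0.75, 0.75],
 [0.75, 5.5, -1.25],
 [0.75, -1.25, 3.7]]


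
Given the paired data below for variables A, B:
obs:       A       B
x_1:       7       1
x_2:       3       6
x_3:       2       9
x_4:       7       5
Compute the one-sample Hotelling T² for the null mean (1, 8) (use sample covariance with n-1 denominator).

Step 1 — sample mean vector:
  mean(A) = (7 + 3 + 2 + 7) / 4 = 19/4 = 4.75
  mean(B) = (1 + 6 + 9 + 5) / 4 = 21/4 = 5.25
  x̄ = (4.75, 5.25),  deviation x̄ - mu_0 = (4.75, 5.25) - (1, 8) = (3.75, -2.75).

Step 2 — sample covariance matrix, S[i,j] = (1/(n-1)) · Σ_k (x_{k,i} - mean_i) · (x_{k,j} - mean_j), divisor n-1 = 3:
  S[A,A] = ((2.25)·(2.25) + (-1.75)·(-1.75) + (-2.75)·(-2.75) + (2.25)·(2.25)) / 3 = 20.75/3 = 6.9167
  S[A,B] = ((2.25)·(-4.25) + (-1.75)·(0.75) + (-2.75)·(3.75) + (2.25)·(-0.25)) / 3 = -21.75/3 = -7.25
  S[B,B] = ((-4.25)·(-4.25) + (0.75)·(0.75) + (3.75)·(3.75) + (-0.25)·(-0.25)) / 3 = 32.75/3 = 10.9167
  S = [[6.9167, -7.25],
 [-7.25, 10.9167]].

Step 3 — invert S. det(S) = 6.9167·10.9167 - (-7.25)² = 22.9444.
  S^{-1} = (1/det) · [[d, -b], [-b, a]] = [[0.4758, 0.316],
 [0.316, 0.3015]].

Step 4 — quadratic form (x̄ - mu_0)^T · S^{-1} · (x̄ - mu_0):
  S^{-1} · (x̄ - mu_0) = (0.9153, 0.3559),
  (x̄ - mu_0)^T · [...] = (3.75)·(0.9153) + (-2.75)·(0.3559) = 2.4534.

Step 5 — scale by n: T² = 4 · 2.4534 = 9.8136.

T² ≈ 9.8136


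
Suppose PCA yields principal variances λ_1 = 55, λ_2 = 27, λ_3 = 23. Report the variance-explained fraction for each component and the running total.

Step 1 — total variance = trace(Sigma) = Σ λ_i = 55 + 27 + 23 = 105.

Step 2 — fraction explained by component i = λ_i / Σ λ:
  PC1: 55/105 = 0.5238
  PC2: 27/105 = 0.2571
  PC3: 23/105 = 0.219

Step 3 — cumulative fraction after k components = (λ_1 + ... + λ_k) / Σ λ:
  k = 1: 55/105 = 0.5238
  k = 2: (55 + 27)/105 = 82/105 = 0.781
  k = 3: (55 + 27 + 23)/105 = 105/105 = 1

Summary (fraction, with percent):

explained: PC1 0.5238 (52.38%), PC2 0.2571 (25.71%), PC3 0.219 (21.9%);  cumulative: 0.5238, 0.781, 1


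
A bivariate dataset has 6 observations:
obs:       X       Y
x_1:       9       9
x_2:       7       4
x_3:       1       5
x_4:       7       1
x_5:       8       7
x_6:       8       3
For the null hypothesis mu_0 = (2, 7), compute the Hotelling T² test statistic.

Step 1 — sample mean vector:
  mean(X) = (9 + 7 + 1 + 7 + 8 + 8) / 6 = 40/6 = 6.6667
  mean(Y) = (9 + 4 + 5 + 1 + 7 + 3) / 6 = 29/6 = 4.8333
  x̄ = (6.6667, 4.8333),  deviation x̄ - mu_0 = (6.6667, 4.8333) - (2, 7) = (4.6667, -2.1667).

Step 2 — sample covariance matrix, S[i,j] = (1/(n-1)) · Σ_k (x_{k,i} - mean_i) · (x_{k,j} - mean_j), divisor n-1 = 5:
  S[X,X] = ((2.3333)·(2.3333) + (0.3333)·(0.3333) + (-5.6667)·(-5.6667) + (0.3333)·(0.3333) + (1.3333)·(1.3333) + (1.3333)·(1.3333)) / 5 = 41.3333/5 = 8.2667
  S[X,Y] = ((2.3333)·(4.1667) + (0.3333)·(-0.8333) + (-5.6667)·(0.1667) + (0.3333)·(-3.8333) + (1.3333)·(2.1667) + (1.3333)·(-1.8333)) / 5 = 7.6667/5 = 1.5333
  S[Y,Y] = ((4.1667)·(4.1667) + (-0.8333)·(-0.8333) + (0.1667)·(0.1667) + (-3.8333)·(-3.8333) + (2.1667)·(2.1667) + (-1.8333)·(-1.8333)) / 5 = 40.8333/5 = 8.1667
  S = [[8.2667, 1.5333],
 [1.5333, 8.1667]].

Step 3 — invert S. det(S) = 8.2667·8.1667 - (1.5333)² = 65.16.
  S^{-1} = (1/det) · [[d, -b], [-b, a]] = [[0.1253, -0.0235],
 [-0.0235, 0.1269]].

Step 4 — quadratic form (x̄ - mu_0)^T · S^{-1} · (x̄ - mu_0):
  S^{-1} · (x̄ - mu_0) = (0.6359, -0.3847),
  (x̄ - mu_0)^T · [...] = (4.6667)·(0.6359) + (-2.1667)·(-0.3847) = 3.8009.

Step 5 — scale by n: T² = 6 · 3.8009 = 22.8054.

T² ≈ 22.8054


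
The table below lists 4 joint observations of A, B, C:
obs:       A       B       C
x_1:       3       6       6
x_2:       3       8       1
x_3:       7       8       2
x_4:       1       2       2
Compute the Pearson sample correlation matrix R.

Step 1 — column means:
  mean(A) = (3 + 3 + 7 + 1) / 4 = 14/4 = 3.5
  mean(B) = (6 + 8 + 8 + 2) / 4 = 24/4 = 6
  mean(C) = (6 + 1 + 2 + 2) / 4 = 11/4 = 2.75

Step 2 — sample variances and covariances s[i,j] = (1/(n-1)) · Σ_k (x_{k,i} - mean_i) · (x_{k,j} - mean_j), with n-1 = 3:
  s[A,A] = ((-0.5)·(-0.5) + (-0.5)·(-0.5) + (3.5)·(3.5) + (-2.5)·(-2.5)) / 3 = 19/3 = 6.3333
  s[A,B] = ((-0.5)·(0) + (-0.5)·(2) + (3.5)·(2) + (-2.5)·(-4)) / 3 = 16/3 = 5.3333
  s[A,C] = ((-0.5)·(3.25) + (-0.5)·(-1.75) + (3.5)·(-0.75) + (-2.5)·(-0.75)) / 3 = -1.5/3 = -0.5
  s[B,B] = ((0)·(0) + (2)·(2) + (2)·(2) + (-4)·(-4)) / 3 = 24/3 = 8
  s[B,C] = ((0)·(3.25) + (2)·(-1.75) + (2)·(-0.75) + (-4)·(-0.75)) / 3 = -2/3 = -0.6667
  s[C,C] = ((3.25)·(3.25) + (-1.75)·(-1.75) + (-0.75)·(-0.75) + (-0.75)·(-0.75)) / 3 = 14.75/3 = 4.9167
  Sample standard deviations s_i = √(s[i,i]):
  s(A) = √(6.3333) = 2.5166
  s(B) = √(8) = 2.8284
  s(C) = √(4.9167) = 2.2174

Step 3 — r_{ij} = s_{ij} / (s_i · s_j):
  r[A,A] = 1 (diagonal).
  r[A,B] = 5.3333 / (2.5166 · 2.8284) = 5.3333 / 7.1181 = 0.7493
  r[A,C] = -0.5 / (2.5166 · 2.2174) = -0.5 / 5.5802 = -0.0896
  r[B,B] = 1 (diagonal).
  r[B,C] = -0.6667 / (2.8284 · 2.2174) = -0.6667 / 6.2716 = -0.1063
  r[C,C] = 1 (diagonal).

R is symmetric with unit diagonal. Assembling:

R = [[1, 0.7493, -0.0896],
 [0.7493, 1, -0.1063],
 [-0.0896, -0.1063, 1]]


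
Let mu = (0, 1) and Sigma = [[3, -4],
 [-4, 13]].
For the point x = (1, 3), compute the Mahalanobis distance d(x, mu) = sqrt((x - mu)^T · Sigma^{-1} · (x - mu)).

Step 1 — centre the observation: (x - mu) = (1, 2).

Step 2 — invert Sigma. det(Sigma) = 3·13 - (-4)² = 23.
  Sigma^{-1} = (1/det) · [[d, -b], [-b, a]] = [[0.5652, 0.1739],
 [0.1739, 0.1304]].

Step 3 — form the quadratic (x - mu)^T · Sigma^{-1} · (x - mu):
  Sigma^{-1} · (x - mu) = (0.913, 0.4348).
  (x - mu)^T · [Sigma^{-1} · (x - mu)] = (1)·(0.913) + (2)·(0.4348) = 1.7826.

Step 4 — take square root: d = √(1.7826) ≈ 1.3351.

d(x, mu) = √(1.7826) ≈ 1.3351


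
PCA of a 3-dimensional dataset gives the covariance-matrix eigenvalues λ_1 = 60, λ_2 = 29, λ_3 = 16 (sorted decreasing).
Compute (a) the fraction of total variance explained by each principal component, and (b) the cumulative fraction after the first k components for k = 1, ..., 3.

Step 1 — total variance = trace(Sigma) = Σ λ_i = 60 + 29 + 16 = 105.

Step 2 — fraction explained by component i = λ_i / Σ λ:
  PC1: 60/105 = 0.5714
  PC2: 29/105 = 0.2762
  PC3: 16/105 = 0.1524

Step 3 — cumulative fraction after k components = (λ_1 + ... + λ_k) / Σ λ:
  k = 1: 60/105 = 0.5714
  k = 2: (60 + 29)/105 = 89/105 = 0.8476
  k = 3: (60 + 29 + 16)/105 = 105/105 = 1

Summary (fraction, with percent):

explained: PC1 0.5714 (57.14%), PC2 0.2762 (27.62%), PC3 0.1524 (15.24%);  cumulative: 0.5714, 0.8476, 1


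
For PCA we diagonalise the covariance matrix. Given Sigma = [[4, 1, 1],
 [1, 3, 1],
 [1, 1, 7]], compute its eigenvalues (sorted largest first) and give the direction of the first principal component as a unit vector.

Step 1 — characteristic polynomial p(λ) = det(λI - Sigma) = λ³ - tr·λ² + c_1·λ - det, where tr = trace, c_1 = sum of the principal 2×2 minors, det = det(Sigma):
  tr = 4 + 3 + 7 = 14,
  c_1 = (4·3 - (1)²) + (4·7 - (1)²) + (3·7 - (1)²) = 11 + 27 + 20 = 58,
  det = 4·(3·7 - (1)²) - (1)·((1)·7 - (1)·(1)) + (1)·((1)·(1) - 3·(1)) = 4·(20) - (1)·(6) + (1)·(-2) = 72.
  So p(λ) = λ³ - 14λ² + 58λ - 72.
Step 2 — look for an integer root (rational root theorem: any rational root is an integer divisor of 72). Testing λ = 4:
  p(4) = 64 - 224 + 232 - 72 = 0  ✓
  Dividing out (λ - 4): p(λ) = (λ - 4)(λ² - 10λ + 18).
Step 3 — remaining eigenvalues from the quadratic λ² - 10λ + 18 = 0:
  Δ = 10² - 4·18 = 100 - 72 = 28,  λ = (10 ± √28)/2 = (10 ± 5.2915)/2 ≈ 7.6458 or 2.3542.
  Sorted: λ_1 = 7.6458,  λ_2 = 4,  λ_3 = 2.3542  (check: sum = 14 = tr ✓).

Step 4 — unit eigenvector for λ_1 ≈ 7.6458: v spans the null space of (Sigma - λ_1 I), whose rows are
  r_1 = (-3.6458, 1, 1),  r_2 = (1, -4.6458, 1),  r_3 = (1, 1, -0.6458).
  v is orthogonal to every row, so take v ∝ r_1 × r_2 = ((1)·(1) - (1)·(-4.6458), (1)·(1) - (-3.6458)·(1), (-3.6458)·(-4.6458) - (1)·(1)) ≈ (5.6458, 4.6458, 15.9373).
  Let u = (5.6458, 4.6458, 15.9373).
  ||u|| = √((5.6458)² + (4.6458)² + (15.9373)²) = √(307.4536) ≈ 17.5344,  v_1 = u/||u|| ≈ (0.322, 0.265, 0.9089) (||v_1|| = 1).

λ_1 = 7.6458,  λ_2 = 4,  λ_3 = 2.3542;  v_1 ≈ (0.322, 0.265, 0.9089)


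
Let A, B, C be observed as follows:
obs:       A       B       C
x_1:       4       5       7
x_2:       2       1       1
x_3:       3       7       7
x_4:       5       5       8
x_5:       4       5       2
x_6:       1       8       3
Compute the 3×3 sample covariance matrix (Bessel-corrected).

Step 1 — column means:
  mean(A) = (4 + 2 + 3 + 5 + 4 + 1) / 6 = 19/6 = 3.1667
  mean(B) = (5 + 1 + 7 + 5 + 5 + 8) / 6 = 31/6 = 5.1667
  mean(C) = (7 + 1 + 7 + 8 + 2 + 3) / 6 = 28/6 = 4.6667

Step 2 — sample covariance S[i,j] = (1/(n-1)) · Σ_k (x_{k,i} - mean_i) · (x_{k,j} - mean_j), with n-1 = 5.
  S[A,A] = ((0.8333)·(0.8333) + (-1.1667)·(-1.1667) + (-0.1667)·(-0.1667) + (1.8333)·(1.8333) + (0.8333)·(0.8333) + (-2.1667)·(-2.1667)) / 5 = 10.8333/5 = 2.1667
  S[A,B] = ((0.8333)·(-0.1667) + (-1.1667)·(-4.1667) + (-0.1667)·(1.8333) + (1.8333)·(-0.1667) + (0.8333)·(-0.1667) + (-2.1667)·(2.8333)) / 5 = -2.1667/5 = -0.4333
  S[A,C] = ((0.8333)·(2.3333) + (-1.1667)·(-3.6667) + (-0.1667)·(2.3333) + (1.8333)·(3.3333) + (0.8333)·(-2.6667) + (-2.1667)·(-1.6667)) / 5 = 13.3333/5 = 2.6667
  S[B,B] = ((-0.1667)·(-0.1667) + (-4.1667)·(-4.1667) + (1.8333)·(1.8333) + (-0.1667)·(-0.1667) + (-0.1667)·(-0.1667) + (2.8333)·(2.8333)) / 5 = 28.8333/5 = 5.7667
  S[B,C] = ((-0.1667)·(2.3333) + (-4.1667)·(-3.6667) + (1.8333)·(2.3333) + (-0.1667)·(3.3333) + (-0.1667)·(-2.6667) + (2.8333)·(-1.6667)) / 5 = 14.3333/5 = 2.8667
  S[C,C] = ((2.3333)·(2.3333) + (-3.6667)·(-3.6667) + (2.3333)·(2.3333) + (3.3333)·(3.3333) + (-2.6667)·(-2.6667) + (-1.6667)·(-1.6667)) / 5 = 45.3333/5 = 9.0667

S is symmetric (S[j,i] = S[i,j]). Assembling:

S = [[2.1667, -0.4333, 2.6667],
 [-0.4333, 5.7667, 2.8667],
 [2.6667, 2.8667, 9.0667]]


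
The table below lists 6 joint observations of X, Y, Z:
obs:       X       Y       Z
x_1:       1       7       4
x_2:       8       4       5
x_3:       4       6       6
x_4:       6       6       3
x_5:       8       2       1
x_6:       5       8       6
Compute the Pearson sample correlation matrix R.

Step 1 — column means:
  mean(X) = (1 + 8 + 4 + 6 + 8 + 5) / 6 = 32/6 = 5.3333
  mean(Y) = (7 + 4 + 6 + 6 + 2 + 8) / 6 = 33/6 = 5.5
  mean(Z) = (4 + 5 + 6 + 3 + 1 + 6) / 6 = 25/6 = 4.1667

Step 2 — sample variances and covariances s[i,j] = (1/(n-1)) · Σ_k (x_{k,i} - mean_i) · (x_{k,j} - mean_j), with n-1 = 5:
  s[X,X] = ((-4.3333)·(-4.3333) + (2.6667)·(2.6667) + (-1.3333)·(-1.3333) + (0.6667)·(0.6667) + (2.6667)·(2.6667) + (-0.3333)·(-0.3333)) / 5 = 35.3333/5 = 7.0667
  s[X,Y] = ((-4.3333)·(1.5) + (2.6667)·(-1.5) + (-1.3333)·(0.5) + (0.6667)·(0.5) + (2.6667)·(-3.5) + (-0.3333)·(2.5)) / 5 = -21/5 = -4.2
  s[X,Z] = ((-4.3333)·(-0.1667) + (2.6667)·(0.8333) + (-1.3333)·(1.8333) + (0.6667)·(-1.1667) + (2.6667)·(-3.1667) + (-0.3333)·(1.8333)) / 5 = -9.3333/5 = -1.8667
  s[Y,Y] = ((1.5)·(1.5) + (-1.5)·(-1.5) + (0.5)·(0.5) + (0.5)·(0.5) + (-3.5)·(-3.5) + (2.5)·(2.5)) / 5 = 23.5/5 = 4.7
  s[Y,Z] = ((1.5)·(-0.1667) + (-1.5)·(0.8333) + (0.5)·(1.8333) + (0.5)·(-1.1667) + (-3.5)·(-3.1667) + (2.5)·(1.8333)) / 5 = 14.5/5 = 2.9
  s[Z,Z] = ((-0.1667)·(-0.1667) + (0.8333)·(0.8333) + (1.8333)·(1.8333) + (-1.1667)·(-1.1667) + (-3.1667)·(-3.1667) + (1.8333)·(1.8333)) / 5 = 18.8333/5 = 3.7667
  Sample standard deviations s_i = √(s[i,i]):
  s(X) = √(7.0667) = 2.6583
  s(Y) = √(4.7) = 2.1679
  s(Z) = √(3.7667) = 1.9408

Step 3 — r_{ij} = s_{ij} / (s_i · s_j):
  r[X,X] = 1 (diagonal).
  r[X,Y] = -4.2 / (2.6583 · 2.1679) = -4.2 / 5.7631 = -0.7288
  r[X,Z] = -1.8667 / (2.6583 · 1.9408) = -1.8667 / 5.1592 = -0.3618
  r[Y,Y] = 1 (diagonal).
  r[Y,Z] = 2.9 / (2.1679 · 1.9408) = 2.9 / 4.2075 = 0.6892
  r[Z,Z] = 1 (diagonal).

R is symmetric with unit diagonal. Assembling:

R = [[1, -0.7288, -0.3618],
 [-0.7288, 1, 0.6892],
 [-0.3618, 0.6892, 1]]


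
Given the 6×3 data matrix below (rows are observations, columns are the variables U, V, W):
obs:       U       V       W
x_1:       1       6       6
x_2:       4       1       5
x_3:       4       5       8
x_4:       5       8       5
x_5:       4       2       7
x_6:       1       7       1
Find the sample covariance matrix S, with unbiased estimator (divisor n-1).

Step 1 — column means:
  mean(U) = (1 + 4 + 4 + 5 + 4 + 1) / 6 = 19/6 = 3.1667
  mean(V) = (6 + 1 + 5 + 8 + 2 + 7) / 6 = 29/6 = 4.8333
  mean(W) = (6 + 5 + 8 + 5 + 7 + 1) / 6 = 32/6 = 5.3333

Step 2 — sample covariance S[i,j] = (1/(n-1)) · Σ_k (x_{k,i} - mean_i) · (x_{k,j} - mean_j), with n-1 = 5.
  S[U,U] = ((-2.1667)·(-2.1667) + (0.8333)·(0.8333) + (0.8333)·(0.8333) + (1.8333)·(1.8333) + (0.8333)·(0.8333) + (-2.1667)·(-2.1667)) / 5 = 14.8333/5 = 2.9667
  S[U,V] = ((-2.1667)·(1.1667) + (0.8333)·(-3.8333) + (0.8333)·(0.1667) + (1.8333)·(3.1667) + (0.8333)·(-2.8333) + (-2.1667)·(2.1667)) / 5 = -6.8333/5 = -1.3667
  S[U,W] = ((-2.1667)·(0.6667) + (0.8333)·(-0.3333) + (0.8333)·(2.6667) + (1.8333)·(-0.3333) + (0.8333)·(1.6667) + (-2.1667)·(-4.3333)) / 5 = 10.6667/5 = 2.1333
  S[V,V] = ((1.1667)·(1.1667) + (-3.8333)·(-3.8333) + (0.1667)·(0.1667) + (3.1667)·(3.1667) + (-2.8333)·(-2.8333) + (2.1667)·(2.1667)) / 5 = 38.8333/5 = 7.7667
  S[V,W] = ((1.1667)·(0.6667) + (-3.8333)·(-0.3333) + (0.1667)·(2.6667) + (3.1667)·(-0.3333) + (-2.8333)·(1.6667) + (2.1667)·(-4.3333)) / 5 = -12.6667/5 = -2.5333
  S[W,W] = ((0.6667)·(0.6667) + (-0.3333)·(-0.3333) + (2.6667)·(2.6667) + (-0.3333)·(-0.3333) + (1.6667)·(1.6667) + (-4.3333)·(-4.3333)) / 5 = 29.3333/5 = 5.8667

S is symmetric (S[j,i] = S[i,j]). Assembling:

S = [[2.9667, -1.3667, 2.1333],
 [-1.3667, 7.7667, -2.5333],
 [2.1333, -2.5333, 5.8667]]


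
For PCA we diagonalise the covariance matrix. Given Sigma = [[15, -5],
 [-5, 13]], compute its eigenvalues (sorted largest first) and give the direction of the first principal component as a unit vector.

Step 1 — characteristic polynomial of 2×2 Sigma:
  det(Sigma - λI) = λ² - trace · λ + det = 0.
  trace = 15 + 13 = 28, det = 15·13 - (-5)² = 170.
Step 2 — discriminant:
  Δ = trace² - 4·det = 784 - 680 = 104.
Step 3 — eigenvalues:
  λ = (trace ± √Δ)/2 = (28 ± 10.198)/2,
  λ_1 = 19.099,  λ_2 = 8.901.

Step 4 — unit eigenvector for λ_1: solve (Sigma - λ_1 I)v = 0. First row:
  (15 - 19.099)·v_x + (-5)·v_y = 0, i.e. (-4.099)·v_x + (-5)·v_y = 0,
  so v ∝ (b, λ_1 - a) = (-5, 4.099); multiply by -1 so the first entry is positive: u = (5, -4.099).
  ||u|| = √((5)² + (-4.099)²) = √(41.802) ≈ 6.4654,
  v_1 = u/||u|| ≈ (0.7733, -0.634) (||v_1|| = 1).

λ_1 = 19.099,  λ_2 = 8.901;  v_1 ≈ (0.7733, -0.634)


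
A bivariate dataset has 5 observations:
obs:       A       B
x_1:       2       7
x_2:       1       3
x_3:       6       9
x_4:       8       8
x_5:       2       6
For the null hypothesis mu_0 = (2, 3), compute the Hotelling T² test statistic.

Step 1 — sample mean vector:
  mean(A) = (2 + 1 + 6 + 8 + 2) / 5 = 19/5 = 3.8
  mean(B) = (7 + 3 + 9 + 8 + 6) / 5 = 33/5 = 6.6
  x̄ = (3.8, 6.6),  deviation x̄ - mu_0 = (3.8, 6.6) - (2, 3) = (1.8, 3.6).

Step 2 — sample covariance matrix, S[i,j] = (1/(n-1)) · Σ_k (x_{k,i} - mean_i) · (x_{k,j} - mean_j), divisor n-1 = 4:
  S[A,A] = ((-1.8)·(-1.8) + (-2.8)·(-2.8) + (2.2)·(2.2) + (4.2)·(4.2) + (-1.8)·(-1.8)) / 4 = 36.8/4 = 9.2
  S[A,B] = ((-1.8)·(0.4) + (-2.8)·(-3.6) + (2.2)·(2.4) + (4.2)·(1.4) + (-1.8)·(-0.6)) / 4 = 21.6/4 = 5.4
  S[B,B] = ((0.4)·(0.4) + (-3.6)·(-3.6) + (2.4)·(2.4) + (1.4)·(1.4) + (-0.6)·(-0.6)) / 4 = 21.2/4 = 5.3
  S = [[9.2, 5.4],
 [5.4, 5.3]].

Step 3 — invert S. det(S) = 9.2·5.3 - (5.4)² = 19.6.
  S^{-1} = (1/det) · [[d, -b], [-b, a]] = [[0.2704, -0.2755],
 [-0.2755, 0.4694]].

Step 4 — quadratic form (x̄ - mu_0)^T · S^{-1} · (x̄ - mu_0):
  S^{-1} · (x̄ - mu_0) = (-0.5051, 1.1939),
  (x̄ - mu_0)^T · [...] = (1.8)·(-0.5051) + (3.6)·(1.1939) = 3.3888.

Step 5 — scale by n: T² = 5 · 3.3888 = 16.9439.

T² ≈ 16.9439


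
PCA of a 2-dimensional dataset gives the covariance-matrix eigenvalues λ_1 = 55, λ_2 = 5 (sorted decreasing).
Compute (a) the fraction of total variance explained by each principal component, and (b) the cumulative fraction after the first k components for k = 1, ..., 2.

Step 1 — total variance = trace(Sigma) = Σ λ_i = 55 + 5 = 60.

Step 2 — fraction explained by component i = λ_i / Σ λ:
  PC1: 55/60 = 0.9167
  PC2: 5/60 = 0.0833

Step 3 — cumulative fraction after k components = (λ_1 + ... + λ_k) / Σ λ:
  k = 1: 55/60 = 0.9167
  k = 2: (55 + 5)/60 = 60/60 = 1

Summary (fraction, with percent):

explained: PC1 0.9167 (91.67%), PC2 0.0833 (8.33%);  cumulative: 0.9167, 1


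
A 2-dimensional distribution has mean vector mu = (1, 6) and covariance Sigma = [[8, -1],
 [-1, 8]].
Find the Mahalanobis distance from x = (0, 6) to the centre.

Step 1 — centre the observation: (x - mu) = (-1, 0).

Step 2 — invert Sigma. det(Sigma) = 8·8 - (-1)² = 63.
  Sigma^{-1} = (1/det) · [[d, -b], [-b, a]] = [[0.127, 0.0159],
 [0.0159, 0.127]].

Step 3 — form the quadratic (x - mu)^T · Sigma^{-1} · (x - mu):
  Sigma^{-1} · (x - mu) = (-0.127, -0.0159).
  (x - mu)^T · [Sigma^{-1} · (x - mu)] = (-1)·(-0.127) + (0)·(-0.0159) = 0.127.

Step 4 — take square root: d = √(0.127) ≈ 0.3563.

d(x, mu) = √(0.127) ≈ 0.3563


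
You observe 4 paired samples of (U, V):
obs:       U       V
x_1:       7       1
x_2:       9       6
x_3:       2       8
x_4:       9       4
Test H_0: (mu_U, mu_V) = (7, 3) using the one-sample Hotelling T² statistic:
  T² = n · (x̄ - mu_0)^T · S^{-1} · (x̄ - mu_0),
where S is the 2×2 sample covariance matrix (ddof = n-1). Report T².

Step 1 — sample mean vector:
  mean(U) = (7 + 9 + 2 + 9) / 4 = 27/4 = 6.75
  mean(V) = (1 + 6 + 8 + 4) / 4 = 19/4 = 4.75
  x̄ = (6.75, 4.75),  deviation x̄ - mu_0 = (6.75, 4.75) - (7, 3) = (-0.25, 1.75).

Step 2 — sample covariance matrix, S[i,j] = (1/(n-1)) · Σ_k (x_{k,i} - mean_i) · (x_{k,j} - mean_j), divisor n-1 = 3:
  S[U,U] = ((0.25)·(0.25) + (2.25)·(2.25) + (-4.75)·(-4.75) + (2.25)·(2.25)) / 3 = 32.75/3 = 10.9167
  S[U,V] = ((0.25)·(-3.75) + (2.25)·(1.25) + (-4.75)·(3.25) + (2.25)·(-0.75)) / 3 = -15.25/3 = -5.0833
  S[V,V] = ((-3.75)·(-3.75) + (1.25)·(1.25) + (3.25)·(3.25) + (-0.75)·(-0.75)) / 3 = 26.75/3 = 8.9167
  S = [[10.9167, -5.0833],
 [-5.0833, 8.9167]].

Step 3 — invert S. det(S) = 10.9167·8.9167 - (-5.0833)² = 71.5.
  S^{-1} = (1/det) · [[d, -b], [-b, a]] = [[0.1247, 0.0711],
 [0.0711, 0.1527]].

Step 4 — quadratic form (x̄ - mu_0)^T · S^{-1} · (x̄ - mu_0):
  S^{-1} · (x̄ - mu_0) = (0.0932, 0.2494),
  (x̄ - mu_0)^T · [...] = (-0.25)·(0.0932) + (1.75)·(0.2494) = 0.4132.

Step 5 — scale by n: T² = 4 · 0.4132 = 1.6527.

T² ≈ 1.6527
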